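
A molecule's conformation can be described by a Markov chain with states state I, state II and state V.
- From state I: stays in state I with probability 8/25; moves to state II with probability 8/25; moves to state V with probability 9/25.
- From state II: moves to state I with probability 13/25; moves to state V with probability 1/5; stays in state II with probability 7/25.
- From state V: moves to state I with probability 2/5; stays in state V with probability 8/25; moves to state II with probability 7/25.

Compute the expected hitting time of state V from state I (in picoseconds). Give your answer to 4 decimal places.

3.2178

Let t(s) be the expected number of picoseconds to first reach state V from state s, with t(state V) = 0. Conditioning on the first picosecond:
t(state I) = 1 + 0.32·t(state I) + 0.32·t(state II)
t(state II) = 1 + 0.52·t(state I) + 0.28·t(state II)
Solving: t(state I) = 3.2178, t(state II) = 3.7129.
Expected picoseconds from state I to state V: 3.2178.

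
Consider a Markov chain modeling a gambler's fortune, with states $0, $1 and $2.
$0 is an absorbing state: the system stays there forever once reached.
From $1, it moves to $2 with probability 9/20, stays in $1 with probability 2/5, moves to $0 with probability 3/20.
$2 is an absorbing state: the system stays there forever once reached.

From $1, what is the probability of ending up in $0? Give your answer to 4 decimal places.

0.2500

Let h(s) be the probability of absorption at $0 starting from transient state s. Then h($0) = 1 and h($2) = 0. By first-step analysis:
h($1) = 0.15·1 + 0.4·h($1) + 0.45·0
Solving: h($1) = 0.2500.
Starting from $1, the probability is 0.2500.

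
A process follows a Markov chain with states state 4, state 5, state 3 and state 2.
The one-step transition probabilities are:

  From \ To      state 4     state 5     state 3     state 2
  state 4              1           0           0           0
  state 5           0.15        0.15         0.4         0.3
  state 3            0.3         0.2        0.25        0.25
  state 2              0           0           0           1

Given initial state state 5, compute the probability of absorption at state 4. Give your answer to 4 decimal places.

0.4170

Let h(s) be the probability of absorption at state 4 starting from transient state s. Then h(state 4) = 1 and h(state 2) = 0. By first-step analysis:
h(state 5) = 0.15·1 + 0.15·h(state 5) + 0.4·h(state 3) + 0.3·0
h(state 3) = 0.3·1 + 0.2·h(state 5) + 0.25·h(state 3) + 0.25·0
Solving: h(state 5) = 0.4170, h(state 3) = 0.5112.
Starting from state 5, the probability is 0.4170.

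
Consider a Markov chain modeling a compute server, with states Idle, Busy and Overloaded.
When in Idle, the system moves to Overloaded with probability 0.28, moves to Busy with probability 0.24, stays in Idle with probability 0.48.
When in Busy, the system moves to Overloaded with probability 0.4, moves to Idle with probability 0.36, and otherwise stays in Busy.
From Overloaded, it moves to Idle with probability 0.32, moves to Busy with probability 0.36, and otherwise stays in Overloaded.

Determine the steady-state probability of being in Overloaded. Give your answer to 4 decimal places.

Let the stationary distribution be π with π = πP and π_1 + π_2 + π_3 = 1.
π_1 = 0.48·π_1 + 0.36·π_2 + 0.32·π_3
π_2 = 0.24·π_1 + 0.24·π_2 + 0.36·π_3
Solving with the normalization constraint gives π = (0.3942, 0.2792, 0.3266).
So the stationary probability of Overloaded is 0.3266.

0.3266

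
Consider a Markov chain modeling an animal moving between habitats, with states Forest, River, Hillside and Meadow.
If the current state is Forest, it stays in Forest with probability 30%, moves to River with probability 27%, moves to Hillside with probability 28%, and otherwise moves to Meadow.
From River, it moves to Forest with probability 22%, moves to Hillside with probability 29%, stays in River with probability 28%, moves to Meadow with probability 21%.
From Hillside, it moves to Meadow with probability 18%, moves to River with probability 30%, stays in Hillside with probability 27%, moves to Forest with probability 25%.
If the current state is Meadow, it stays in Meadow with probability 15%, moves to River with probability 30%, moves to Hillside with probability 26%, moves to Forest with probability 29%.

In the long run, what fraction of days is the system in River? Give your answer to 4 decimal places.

0.2864

Let the stationary distribution be π with π = πP and π_1 + π_2 + π_3 + π_4 = 1.
π_1 = 0.3·π_1 + 0.22·π_2 + 0.25·π_3 + 0.29·π_4
π_2 = 0.27·π_1 + 0.28·π_2 + 0.3·π_3 + 0.3·π_4
π_3 = 0.28·π_1 + 0.29·π_2 + 0.27·π_3 + 0.26·π_4
Solving with the normalization constraint gives π = (0.2615, 0.2864, 0.2766, 0.1755).
So the stationary probability of River is 0.2864.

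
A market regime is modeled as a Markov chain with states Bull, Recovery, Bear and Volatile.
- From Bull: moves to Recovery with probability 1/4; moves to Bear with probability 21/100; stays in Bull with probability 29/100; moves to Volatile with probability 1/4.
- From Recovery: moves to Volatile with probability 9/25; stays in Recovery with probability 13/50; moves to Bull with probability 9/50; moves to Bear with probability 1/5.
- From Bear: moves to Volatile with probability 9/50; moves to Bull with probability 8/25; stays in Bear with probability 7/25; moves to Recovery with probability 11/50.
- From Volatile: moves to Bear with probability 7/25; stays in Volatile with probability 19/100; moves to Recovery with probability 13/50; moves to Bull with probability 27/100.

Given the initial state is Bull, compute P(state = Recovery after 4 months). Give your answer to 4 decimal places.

0.2477

Propagate the distribution vector 4 months from Bull.
After 0 months: (1.0000, 0.0000, 0.0000, 0.0000)
After 1 month: (0.2900, 0.2500, 0.2100, 0.2500)
After 2 months: (0.2638, 0.2487, 0.2397, 0.2478)
After 3 months: (0.2649, 0.2478, 0.2416, 0.2457)
After 4 months: (0.2651, 0.2477, 0.2416, 0.2456)
P(in Recovery after 4 months) = 0.2477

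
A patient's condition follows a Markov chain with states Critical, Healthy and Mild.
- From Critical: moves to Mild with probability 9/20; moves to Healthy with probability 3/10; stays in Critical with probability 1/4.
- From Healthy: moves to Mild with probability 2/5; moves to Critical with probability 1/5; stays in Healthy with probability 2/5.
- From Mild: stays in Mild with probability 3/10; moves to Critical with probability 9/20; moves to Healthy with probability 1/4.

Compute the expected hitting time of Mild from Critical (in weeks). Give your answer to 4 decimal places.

2.3077

Let t(s) be the expected number of weeks to first reach Mild from state s, with t(Mild) = 0. Conditioning on the first week:
t(Critical) = 1 + 0.25·t(Critical) + 0.3·t(Healthy)
t(Healthy) = 1 + 0.2·t(Critical) + 0.4·t(Healthy)
Solving: t(Critical) = 2.3077, t(Healthy) = 2.4359.
Expected weeks from Critical to Mild: 2.3077.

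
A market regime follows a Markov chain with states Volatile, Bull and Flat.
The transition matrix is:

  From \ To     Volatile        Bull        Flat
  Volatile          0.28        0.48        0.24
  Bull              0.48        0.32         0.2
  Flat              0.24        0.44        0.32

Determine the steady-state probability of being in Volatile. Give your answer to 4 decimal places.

Let the stationary distribution be π with π = πP and π_1 + π_2 + π_3 = 1.
π_1 = 0.28·π_1 + 0.48·π_2 + 0.24·π_3
π_2 = 0.48·π_1 + 0.32·π_2 + 0.44·π_3
Solving with the normalization constraint gives π = (0.3514, 0.4054, 0.2432).
So the stationary probability of Volatile is 0.3514.

0.3514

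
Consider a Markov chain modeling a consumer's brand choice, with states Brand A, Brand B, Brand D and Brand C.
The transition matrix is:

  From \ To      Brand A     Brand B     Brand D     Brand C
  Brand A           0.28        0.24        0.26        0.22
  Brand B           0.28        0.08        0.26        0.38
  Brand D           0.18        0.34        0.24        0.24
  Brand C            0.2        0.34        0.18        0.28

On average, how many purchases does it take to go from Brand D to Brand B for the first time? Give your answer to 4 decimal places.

Let t(s) be the expected number of purchases to first reach Brand B from state s, with t(Brand B) = 0. Conditioning on the first purchase:
t(Brand A) = 1 + 0.28·t(Brand A) + 0.26·t(Brand D) + 0.22·t(Brand C)
t(Brand D) = 1 + 0.18·t(Brand A) + 0.24·t(Brand D) + 0.24·t(Brand C)
t(Brand C) = 1 + 0.2·t(Brand A) + 0.18·t(Brand D) + 0.28·t(Brand C)
Solving: t(Brand A) = 3.4780, t(Brand D) = 3.1303, t(Brand C) = 3.1376.
Expected purchases from Brand D to Brand B: 3.1303.

3.1303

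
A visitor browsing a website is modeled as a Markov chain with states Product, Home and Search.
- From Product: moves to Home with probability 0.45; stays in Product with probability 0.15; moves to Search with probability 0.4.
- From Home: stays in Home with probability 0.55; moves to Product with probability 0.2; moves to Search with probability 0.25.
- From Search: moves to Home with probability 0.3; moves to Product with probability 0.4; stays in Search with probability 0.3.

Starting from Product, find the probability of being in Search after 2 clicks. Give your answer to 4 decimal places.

0.2925

Sum over the intermediate state after 1 click:
P = P(Product→Product)·P(Product→Search) + P(Product→Home)·P(Home→Search) + P(Product→Search)·P(Search→Search)
  = 0.15×0.4 + 0.45×0.25 + 0.4×0.3
  = 0.0600 + 0.1125 + 0.1200 = 0.2925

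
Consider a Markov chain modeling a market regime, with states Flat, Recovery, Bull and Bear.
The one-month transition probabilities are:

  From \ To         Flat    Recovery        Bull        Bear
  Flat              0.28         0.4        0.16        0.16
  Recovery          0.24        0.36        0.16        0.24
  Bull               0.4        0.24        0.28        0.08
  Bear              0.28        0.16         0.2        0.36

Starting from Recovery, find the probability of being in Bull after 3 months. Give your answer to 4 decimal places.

Propagate the distribution vector 3 months from Recovery.
After 0 months: (0.0000, 1.0000, 0.0000, 0.0000)
After 1 month: (0.2400, 0.3600, 0.1600, 0.2400)
After 2 months: (0.2848, 0.3024, 0.1888, 0.2240)
After 3 months: (0.2906, 0.3039, 0.1916, 0.2139)
P(in Bull after 3 months) = 0.1916

0.1916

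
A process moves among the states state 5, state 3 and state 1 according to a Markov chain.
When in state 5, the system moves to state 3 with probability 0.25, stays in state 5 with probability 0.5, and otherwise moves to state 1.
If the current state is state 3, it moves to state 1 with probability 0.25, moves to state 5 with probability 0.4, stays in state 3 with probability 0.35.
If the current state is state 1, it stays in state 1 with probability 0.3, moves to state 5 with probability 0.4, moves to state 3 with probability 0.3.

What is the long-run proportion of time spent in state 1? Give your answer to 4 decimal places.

Let the stationary distribution be π with π = πP and π_1 + π_2 + π_3 = 1.
π_1 = 0.5·π_1 + 0.4·π_2 + 0.4·π_3
π_2 = 0.25·π_1 + 0.35·π_2 + 0.3·π_3
Solving with the normalization constraint gives π = (0.4444, 0.2924, 0.2632).
So the stationary probability of state 1 is 0.2632.

0.2632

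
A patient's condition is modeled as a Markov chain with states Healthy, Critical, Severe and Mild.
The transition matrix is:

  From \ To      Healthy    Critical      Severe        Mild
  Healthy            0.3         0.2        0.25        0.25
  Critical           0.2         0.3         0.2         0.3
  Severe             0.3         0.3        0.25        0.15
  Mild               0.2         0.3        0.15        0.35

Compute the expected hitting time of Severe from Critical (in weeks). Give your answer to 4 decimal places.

Let t(s) be the expected number of weeks to first reach Severe from state s, with t(Severe) = 0. Conditioning on the first week:
t(Healthy) = 1 + 0.3·t(Healthy) + 0.2·t(Critical) + 0.25·t(Mild)
t(Critical) = 1 + 0.2·t(Healthy) + 0.3·t(Critical) + 0.3·t(Mild)
t(Mild) = 1 + 0.2·t(Healthy) + 0.3·t(Critical) + 0.35·t(Mild)
Solving: t(Healthy) = 4.8060, t(Critical) = 5.1045, t(Mild) = 5.3731.
Expected weeks from Critical to Severe: 5.1045.

5.1045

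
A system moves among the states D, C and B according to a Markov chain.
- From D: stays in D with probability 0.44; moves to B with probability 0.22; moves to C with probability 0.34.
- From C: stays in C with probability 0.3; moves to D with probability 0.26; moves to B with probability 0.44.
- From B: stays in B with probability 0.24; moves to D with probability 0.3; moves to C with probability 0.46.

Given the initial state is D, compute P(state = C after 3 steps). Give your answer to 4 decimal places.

Propagate the distribution vector 3 steps from D.
After 0 steps: (1.0000, 0.0000, 0.0000)
After 1 step: (0.4400, 0.3400, 0.2200)
After 2 steps: (0.3480, 0.3528, 0.2992)
After 3 steps: (0.3346, 0.3618, 0.3036)
P(in C after 3 steps) = 0.3618

0.3618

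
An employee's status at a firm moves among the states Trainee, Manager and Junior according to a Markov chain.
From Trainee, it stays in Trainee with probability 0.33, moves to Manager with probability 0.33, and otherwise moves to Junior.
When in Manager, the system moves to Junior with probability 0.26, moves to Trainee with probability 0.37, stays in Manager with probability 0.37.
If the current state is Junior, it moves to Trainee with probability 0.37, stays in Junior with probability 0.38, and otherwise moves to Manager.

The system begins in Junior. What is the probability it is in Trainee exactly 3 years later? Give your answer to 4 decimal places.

0.3558

Propagate the distribution vector 3 years from Junior.
After 0 years: (0.0000, 0.0000, 1.0000)
After 1 year: (0.3700, 0.2500, 0.3800)
After 2 years: (0.3552, 0.3096, 0.3352)
After 3 years: (0.3558, 0.3156, 0.3286)
P(in Trainee after 3 years) = 0.3558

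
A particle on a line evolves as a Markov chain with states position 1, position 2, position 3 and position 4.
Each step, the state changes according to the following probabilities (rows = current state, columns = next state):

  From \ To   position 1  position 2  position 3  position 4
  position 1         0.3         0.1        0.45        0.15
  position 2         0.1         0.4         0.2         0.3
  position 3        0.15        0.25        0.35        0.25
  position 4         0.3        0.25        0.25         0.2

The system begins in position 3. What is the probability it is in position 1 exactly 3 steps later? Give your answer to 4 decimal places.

0.2016

Propagate the distribution vector 3 steps from position 3.
After 0 steps: (0.0000, 0.0000, 1.0000, 0.0000)
After 1 step: (0.1500, 0.2500, 0.3500, 0.2500)
After 2 steps: (0.1975, 0.2650, 0.3025, 0.2350)
After 3 steps: (0.2016, 0.2601, 0.3065, 0.2318)
P(in position 1 after 3 steps) = 0.2016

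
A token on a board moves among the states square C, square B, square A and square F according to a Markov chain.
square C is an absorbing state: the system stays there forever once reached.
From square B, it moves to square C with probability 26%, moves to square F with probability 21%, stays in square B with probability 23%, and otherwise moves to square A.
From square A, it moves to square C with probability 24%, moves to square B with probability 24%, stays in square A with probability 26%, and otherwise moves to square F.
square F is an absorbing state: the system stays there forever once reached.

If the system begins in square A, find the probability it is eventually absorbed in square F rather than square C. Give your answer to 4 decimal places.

0.5034

Let h(s) be the probability of absorption at square F starting from transient state s. Then h(square F) = 1 and h(square C) = 0. By first-step analysis:
h(square B) = 0.26·0 + 0.23·h(square B) + 0.3·h(square A) + 0.21·1
h(square A) = 0.24·0 + 0.24·h(square B) + 0.26·h(square A) + 0.26·1
Solving: h(square B) = 0.4689, h(square A) = 0.5034.
Starting from square A, the probability is 0.5034.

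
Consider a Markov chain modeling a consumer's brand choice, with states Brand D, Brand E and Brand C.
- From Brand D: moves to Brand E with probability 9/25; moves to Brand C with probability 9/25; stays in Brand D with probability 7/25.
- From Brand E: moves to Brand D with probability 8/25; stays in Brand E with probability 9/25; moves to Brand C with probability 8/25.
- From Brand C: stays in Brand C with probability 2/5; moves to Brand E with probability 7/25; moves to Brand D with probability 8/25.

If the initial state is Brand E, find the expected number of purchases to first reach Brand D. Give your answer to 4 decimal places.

Let t(s) be the expected number of purchases to first reach Brand D from state s, with t(Brand D) = 0. Conditioning on the first purchase:
t(Brand E) = 1 + 0.36·t(Brand E) + 0.32·t(Brand C)
t(Brand C) = 1 + 0.28·t(Brand E) + 0.4·t(Brand C)
Solving: t(Brand E) = 3.1250, t(Brand C) = 3.1250.
Expected purchases from Brand E to Brand D: 3.1250.

3.1250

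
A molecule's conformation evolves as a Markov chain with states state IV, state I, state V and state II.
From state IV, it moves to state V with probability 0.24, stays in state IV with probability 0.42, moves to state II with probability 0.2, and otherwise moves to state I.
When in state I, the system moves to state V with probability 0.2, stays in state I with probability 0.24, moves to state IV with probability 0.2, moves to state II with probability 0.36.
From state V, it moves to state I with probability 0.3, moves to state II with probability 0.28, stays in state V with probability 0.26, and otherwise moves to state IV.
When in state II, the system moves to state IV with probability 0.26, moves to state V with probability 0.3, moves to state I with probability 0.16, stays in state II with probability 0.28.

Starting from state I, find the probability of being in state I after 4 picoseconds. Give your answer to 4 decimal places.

0.2068

Propagate the distribution vector 4 picoseconds from state I.
After 0 picoseconds: (0.0000, 1.0000, 0.0000, 0.0000)
After 1 picosecond: (0.2000, 0.2400, 0.2000, 0.3600)
After 2 picoseconds: (0.2576, 0.2032, 0.2560, 0.2832)
After 3 picoseconds: (0.2634, 0.2069, 0.2540, 0.2756)
After 4 picoseconds: (0.2643, 0.2068, 0.2533, 0.2755)
P(in state I after 4 picoseconds) = 0.2068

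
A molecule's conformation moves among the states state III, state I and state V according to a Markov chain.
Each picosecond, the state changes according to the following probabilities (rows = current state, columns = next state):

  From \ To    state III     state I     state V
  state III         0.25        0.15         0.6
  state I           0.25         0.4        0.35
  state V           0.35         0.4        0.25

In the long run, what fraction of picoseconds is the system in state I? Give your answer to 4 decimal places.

0.3279

Let the stationary distribution be π with π = πP and π_1 + π_2 + π_3 = 1.
π_1 = 0.25·π_1 + 0.25·π_2 + 0.35·π_3
π_2 = 0.15·π_1 + 0.4·π_2 + 0.4·π_3
Solving with the normalization constraint gives π = (0.2884, 0.3279, 0.3837).
So the stationary probability of state I is 0.3279.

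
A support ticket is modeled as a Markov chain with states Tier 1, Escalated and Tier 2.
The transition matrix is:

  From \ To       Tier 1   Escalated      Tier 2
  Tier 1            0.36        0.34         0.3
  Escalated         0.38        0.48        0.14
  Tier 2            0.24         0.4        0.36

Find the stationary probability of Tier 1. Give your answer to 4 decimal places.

0.3384

Let the stationary distribution be π with π = πP and π_1 + π_2 + π_3 = 1.
π_1 = 0.36·π_1 + 0.38·π_2 + 0.24·π_3
π_2 = 0.34·π_1 + 0.48·π_2 + 0.4·π_3
Solving with the normalization constraint gives π = (0.3384, 0.4127, 0.2489).
So the stationary probability of Tier 1 is 0.3384.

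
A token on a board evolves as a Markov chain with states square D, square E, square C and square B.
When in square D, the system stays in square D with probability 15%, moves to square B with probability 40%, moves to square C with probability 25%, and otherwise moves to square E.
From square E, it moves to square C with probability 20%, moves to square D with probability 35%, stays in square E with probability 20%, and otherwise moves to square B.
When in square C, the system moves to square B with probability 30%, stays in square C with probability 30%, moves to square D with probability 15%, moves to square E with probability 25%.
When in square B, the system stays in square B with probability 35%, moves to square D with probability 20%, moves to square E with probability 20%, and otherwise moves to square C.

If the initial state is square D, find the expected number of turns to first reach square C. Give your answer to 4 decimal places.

Let t(s) be the expected number of turns to first reach square C from state s, with t(square C) = 0. Conditioning on the first turn:
t(square D) = 1 + 0.15·t(square D) + 0.2·t(square E) + 0.4·t(square B)
t(square E) = 1 + 0.35·t(square D) + 0.2·t(square E) + 0.25·t(square B)
t(square B) = 1 + 0.2·t(square D) + 0.2·t(square E) + 0.35·t(square B)
Solving: t(square D) = 4.1667, t(square E) = 4.3750, t(square B) = 4.1667.
Expected turns from square D to square C: 4.1667.

4.1667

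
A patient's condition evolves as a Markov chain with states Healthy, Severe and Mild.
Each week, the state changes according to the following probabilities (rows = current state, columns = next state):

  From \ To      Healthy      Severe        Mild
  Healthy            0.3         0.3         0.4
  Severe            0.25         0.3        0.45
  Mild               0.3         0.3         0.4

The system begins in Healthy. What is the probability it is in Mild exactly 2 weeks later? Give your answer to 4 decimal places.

Sum over the intermediate state after 1 week:
P = P(Healthy→Healthy)·P(Healthy→Mild) + P(Healthy→Severe)·P(Severe→Mild) + P(Healthy→Mild)·P(Mild→Mild)
  = 0.3×0.4 + 0.3×0.45 + 0.4×0.4
  = 0.1200 + 0.1350 + 0.1600 = 0.4150

0.4150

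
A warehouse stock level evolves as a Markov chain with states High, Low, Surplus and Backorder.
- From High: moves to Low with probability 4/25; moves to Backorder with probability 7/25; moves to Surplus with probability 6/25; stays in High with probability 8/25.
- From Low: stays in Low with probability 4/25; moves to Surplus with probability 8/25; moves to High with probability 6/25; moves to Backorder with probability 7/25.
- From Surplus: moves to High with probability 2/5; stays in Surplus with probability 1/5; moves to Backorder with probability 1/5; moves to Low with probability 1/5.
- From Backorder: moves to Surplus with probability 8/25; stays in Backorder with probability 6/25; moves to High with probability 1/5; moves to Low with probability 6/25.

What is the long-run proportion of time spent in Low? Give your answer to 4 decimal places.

0.1905

Let the stationary distribution be π with π = πP and π_1 + π_2 + π_3 + π_4 = 1.
π_1 = 0.32·π_1 + 0.24·π_2 + 0.4·π_3 + 0.2·π_4
π_2 = 0.16·π_1 + 0.16·π_2 + 0.2·π_3 + 0.24·π_4
π_3 = 0.24·π_1 + 0.32·π_2 + 0.2·π_3 + 0.32·π_4
Solving with the normalization constraint gives π = (0.2961, 0.1905, 0.2646, 0.2489).
So the stationary probability of Low is 0.1905.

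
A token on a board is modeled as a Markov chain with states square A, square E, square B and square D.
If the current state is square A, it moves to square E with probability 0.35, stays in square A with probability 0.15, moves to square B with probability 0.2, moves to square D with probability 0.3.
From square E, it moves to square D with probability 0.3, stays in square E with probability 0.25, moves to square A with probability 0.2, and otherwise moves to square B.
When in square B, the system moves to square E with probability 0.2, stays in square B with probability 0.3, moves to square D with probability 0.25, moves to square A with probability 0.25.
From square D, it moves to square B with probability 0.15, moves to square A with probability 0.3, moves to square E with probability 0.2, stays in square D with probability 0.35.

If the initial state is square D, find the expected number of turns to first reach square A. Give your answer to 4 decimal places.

Let t(s) be the expected number of turns to first reach square A from state s, with t(square A) = 0. Conditioning on the first turn:
t(square E) = 1 + 0.25·t(square E) + 0.25·t(square B) + 0.3·t(square D)
t(square B) = 1 + 0.2·t(square E) + 0.3·t(square B) + 0.25·t(square D)
t(square D) = 1 + 0.2·t(square E) + 0.15·t(square B) + 0.35·t(square D)
Solving: t(square E) = 4.1336, t(square B) = 3.9378, t(square D) = 3.7191.
Expected turns from square D to square A: 3.7191.

3.7191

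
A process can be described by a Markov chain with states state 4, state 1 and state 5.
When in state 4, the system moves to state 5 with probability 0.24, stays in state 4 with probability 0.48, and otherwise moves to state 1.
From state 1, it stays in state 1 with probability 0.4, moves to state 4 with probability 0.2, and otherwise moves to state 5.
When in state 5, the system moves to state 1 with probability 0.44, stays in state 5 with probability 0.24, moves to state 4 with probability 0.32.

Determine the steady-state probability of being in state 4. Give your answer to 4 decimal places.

Let the stationary distribution be π with π = πP and π_1 + π_2 + π_3 = 1.
π_1 = 0.48·π_1 + 0.2·π_2 + 0.32·π_3
π_2 = 0.28·π_1 + 0.4·π_2 + 0.44·π_3
Solving with the normalization constraint gives π = (0.3277, 0.3727, 0.2996).
So the stationary probability of state 4 is 0.3277.

0.3277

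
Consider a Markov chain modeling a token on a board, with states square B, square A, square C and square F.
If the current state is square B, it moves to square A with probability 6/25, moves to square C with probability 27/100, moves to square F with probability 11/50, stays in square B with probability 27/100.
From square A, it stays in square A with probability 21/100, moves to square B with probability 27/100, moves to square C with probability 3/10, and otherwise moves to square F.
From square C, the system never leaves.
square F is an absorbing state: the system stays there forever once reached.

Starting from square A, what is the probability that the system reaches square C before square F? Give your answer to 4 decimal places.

0.5702

Let h(s) be the probability of absorption at square C starting from transient state s. Then h(square C) = 1 and h(square F) = 0. By first-step analysis:
h(square B) = 0.27·h(square B) + 0.24·h(square A) + 0.27·1 + 0.22·0
h(square A) = 0.27·h(square B) + 0.21·h(square A) + 0.3·1 + 0.22·0
Solving: h(square B) = 0.5573, h(square A) = 0.5702.
Starting from square A, the probability is 0.5702.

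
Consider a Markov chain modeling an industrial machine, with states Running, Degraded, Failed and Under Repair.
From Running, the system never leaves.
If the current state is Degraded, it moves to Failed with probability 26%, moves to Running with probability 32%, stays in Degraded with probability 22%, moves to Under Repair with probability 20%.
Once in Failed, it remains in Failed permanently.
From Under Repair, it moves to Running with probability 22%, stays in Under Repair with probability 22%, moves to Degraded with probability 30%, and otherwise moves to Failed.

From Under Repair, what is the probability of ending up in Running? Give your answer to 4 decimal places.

0.4880

Let h(s) be the probability of absorption at Running starting from transient state s. Then h(Running) = 1 and h(Failed) = 0. By first-step analysis:
h(Degraded) = 0.32·1 + 0.22·h(Degraded) + 0.26·0 + 0.2·h(Under Repair)
h(Under Repair) = 0.22·1 + 0.3·h(Degraded) + 0.26·0 + 0.22·h(Under Repair)
Solving: h(Degraded) = 0.5354, h(Under Repair) = 0.4880.
Starting from Under Repair, the probability is 0.4880.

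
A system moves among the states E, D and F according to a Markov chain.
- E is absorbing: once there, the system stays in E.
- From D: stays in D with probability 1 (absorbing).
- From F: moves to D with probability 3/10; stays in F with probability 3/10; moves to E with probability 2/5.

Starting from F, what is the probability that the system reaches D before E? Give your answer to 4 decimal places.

0.4286

Let h(s) be the probability of absorption at D starting from transient state s. Then h(D) = 1 and h(E) = 0. By first-step analysis:
h(F) = 0.4·0 + 0.3·1 + 0.3·h(F)
Solving: h(F) = 0.4286.
Starting from F, the probability is 0.4286.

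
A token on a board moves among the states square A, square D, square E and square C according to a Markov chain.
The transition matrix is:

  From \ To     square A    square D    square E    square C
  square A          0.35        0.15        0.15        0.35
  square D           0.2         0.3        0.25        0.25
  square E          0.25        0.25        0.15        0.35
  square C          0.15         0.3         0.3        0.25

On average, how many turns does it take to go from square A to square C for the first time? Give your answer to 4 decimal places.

Let t(s) be the expected number of turns to first reach square C from state s, with t(square C) = 0. Conditioning on the first turn:
t(square A) = 1 + 0.35·t(square A) + 0.15·t(square D) + 0.15·t(square E)
t(square D) = 1 + 0.2·t(square A) + 0.3·t(square D) + 0.25·t(square E)
t(square E) = 1 + 0.25·t(square A) + 0.25·t(square D) + 0.15·t(square E)
Solving: t(square A) = 3.0270, t(square D) = 3.3874, t(square E) = 3.0631.
Expected turns from square A to square C: 3.0270.

3.0270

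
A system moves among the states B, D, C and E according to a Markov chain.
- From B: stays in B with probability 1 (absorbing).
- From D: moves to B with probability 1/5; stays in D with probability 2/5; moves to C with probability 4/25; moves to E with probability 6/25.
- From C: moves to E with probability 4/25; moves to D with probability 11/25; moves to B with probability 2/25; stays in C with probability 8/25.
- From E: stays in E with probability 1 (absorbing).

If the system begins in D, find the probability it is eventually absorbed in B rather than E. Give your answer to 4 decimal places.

0.4408

Let h(s) be the probability of absorption at B starting from transient state s. Then h(B) = 1 and h(E) = 0. By first-step analysis:
h(D) = 0.2·1 + 0.4·h(D) + 0.16·h(C) + 0.24·0
h(C) = 0.08·1 + 0.44·h(D) + 0.32·h(C) + 0.16·0
Solving: h(D) = 0.4408, h(C) = 0.4028.
Starting from D, the probability is 0.4408.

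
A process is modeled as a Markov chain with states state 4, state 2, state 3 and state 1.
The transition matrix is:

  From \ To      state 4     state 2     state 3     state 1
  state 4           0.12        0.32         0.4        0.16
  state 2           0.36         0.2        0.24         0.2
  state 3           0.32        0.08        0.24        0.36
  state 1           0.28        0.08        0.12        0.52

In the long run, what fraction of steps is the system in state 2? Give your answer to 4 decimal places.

Let the stationary distribution be π with π = πP and π_1 + π_2 + π_3 + π_4 = 1.
π_1 = 0.12·π_1 + 0.36·π_2 + 0.32·π_3 + 0.28·π_4
π_2 = 0.32·π_1 + 0.2·π_2 + 0.08·π_3 + 0.08·π_4
π_3 = 0.4·π_1 + 0.24·π_2 + 0.24·π_3 + 0.12·π_4
Solving with the normalization constraint gives π = (0.2609, 0.1621, 0.2415, 0.3356).
So the stationary probability of state 2 is 0.1621.

0.1621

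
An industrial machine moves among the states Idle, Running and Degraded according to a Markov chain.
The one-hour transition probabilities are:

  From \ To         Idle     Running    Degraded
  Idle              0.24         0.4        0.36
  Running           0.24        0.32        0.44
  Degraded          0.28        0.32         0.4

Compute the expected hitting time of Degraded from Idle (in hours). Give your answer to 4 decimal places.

2.5665

Let t(s) be the expected number of hours to first reach Degraded from state s, with t(Degraded) = 0. Conditioning on the first hour:
t(Idle) = 1 + 0.24·t(Idle) + 0.4·t(Running)
t(Running) = 1 + 0.24·t(Idle) + 0.32·t(Running)
Solving: t(Idle) = 2.5665, t(Running) = 2.3764.
Expected hours from Idle to Degraded: 2.5665.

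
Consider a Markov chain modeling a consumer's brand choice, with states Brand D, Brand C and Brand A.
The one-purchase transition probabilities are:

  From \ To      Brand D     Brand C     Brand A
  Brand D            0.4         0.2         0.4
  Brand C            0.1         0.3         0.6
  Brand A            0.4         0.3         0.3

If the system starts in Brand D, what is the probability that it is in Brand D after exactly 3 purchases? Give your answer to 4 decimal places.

Propagate the distribution vector 3 purchases from Brand D.
After 0 purchases: (1.0000, 0.0000, 0.0000)
After 1 purchase: (0.4000, 0.2000, 0.4000)
After 2 purchases: (0.3400, 0.2600, 0.4000)
After 3 purchases: (0.3220, 0.2660, 0.4120)
P(in Brand D after 3 purchases) = 0.3220

0.3220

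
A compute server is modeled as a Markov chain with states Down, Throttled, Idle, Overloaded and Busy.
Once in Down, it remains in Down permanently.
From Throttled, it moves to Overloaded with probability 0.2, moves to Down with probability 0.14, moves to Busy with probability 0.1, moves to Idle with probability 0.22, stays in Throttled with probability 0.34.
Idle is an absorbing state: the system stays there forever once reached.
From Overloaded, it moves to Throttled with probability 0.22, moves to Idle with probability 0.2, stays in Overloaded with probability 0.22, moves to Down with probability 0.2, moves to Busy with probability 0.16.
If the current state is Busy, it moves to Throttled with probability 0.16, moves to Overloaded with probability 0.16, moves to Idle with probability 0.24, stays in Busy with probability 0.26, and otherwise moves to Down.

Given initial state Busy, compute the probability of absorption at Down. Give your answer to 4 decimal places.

0.4339

Let h(s) be the probability of absorption at Down starting from transient state s. Then h(Down) = 1 and h(Idle) = 0. By first-step analysis:
h(Throttled) = 0.14·1 + 0.34·h(Throttled) + 0.22·0 + 0.2·h(Overloaded) + 0.1·h(Busy)
h(Overloaded) = 0.2·1 + 0.22·h(Throttled) + 0.2·0 + 0.22·h(Overloaded) + 0.16·h(Busy)
h(Busy) = 0.18·1 + 0.16·h(Throttled) + 0.24·0 + 0.16·h(Overloaded) + 0.26·h(Busy)
Solving: h(Throttled) = 0.4183, h(Overloaded) = 0.4634, h(Busy) = 0.4339.
Starting from Busy, the probability is 0.4339.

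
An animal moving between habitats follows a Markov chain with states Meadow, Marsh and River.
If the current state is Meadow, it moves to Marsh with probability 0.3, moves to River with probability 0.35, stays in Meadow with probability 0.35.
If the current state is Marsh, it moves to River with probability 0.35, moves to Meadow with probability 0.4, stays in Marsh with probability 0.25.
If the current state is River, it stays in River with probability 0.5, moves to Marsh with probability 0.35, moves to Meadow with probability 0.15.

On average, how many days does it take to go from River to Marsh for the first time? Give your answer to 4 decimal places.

Let t(s) be the expected number of days to first reach Marsh from state s, with t(Marsh) = 0. Conditioning on the first day:
t(Meadow) = 1 + 0.35·t(Meadow) + 0.35·t(River)
t(River) = 1 + 0.15·t(Meadow) + 0.5·t(River)
Solving: t(Meadow) = 3.1193, t(River) = 2.9358.
Expected days from River to Marsh: 2.9358.

2.9358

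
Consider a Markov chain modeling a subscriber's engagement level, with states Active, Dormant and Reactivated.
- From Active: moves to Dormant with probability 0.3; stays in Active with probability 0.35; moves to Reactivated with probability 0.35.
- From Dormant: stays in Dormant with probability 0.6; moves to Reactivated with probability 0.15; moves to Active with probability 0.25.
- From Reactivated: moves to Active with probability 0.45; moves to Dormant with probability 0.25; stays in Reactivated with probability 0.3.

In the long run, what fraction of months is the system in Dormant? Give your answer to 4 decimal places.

Let the stationary distribution be π with π = πP and π_1 + π_2 + π_3 = 1.
π_1 = 0.35·π_1 + 0.25·π_2 + 0.45·π_3
π_2 = 0.3·π_1 + 0.6·π_2 + 0.25·π_3
Solving with the normalization constraint gives π = (0.3345, 0.4103, 0.2552).
So the stationary probability of Dormant is 0.4103.

0.4103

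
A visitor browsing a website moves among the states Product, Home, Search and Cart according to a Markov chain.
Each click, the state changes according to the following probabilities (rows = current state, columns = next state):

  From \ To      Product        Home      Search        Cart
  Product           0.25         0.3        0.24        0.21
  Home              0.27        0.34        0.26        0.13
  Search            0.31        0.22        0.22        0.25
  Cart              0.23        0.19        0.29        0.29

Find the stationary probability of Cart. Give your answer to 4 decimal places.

Let the stationary distribution be π with π = πP and π_1 + π_2 + π_3 + π_4 = 1.
π_1 = 0.25·π_1 + 0.27·π_2 + 0.31·π_3 + 0.23·π_4
π_2 = 0.3·π_1 + 0.34·π_2 + 0.22·π_3 + 0.19·π_4
π_3 = 0.24·π_1 + 0.26·π_2 + 0.22·π_3 + 0.29·π_4
Solving with the normalization constraint gives π = (0.2661, 0.2668, 0.2511, 0.2160).
So the stationary probability of Cart is 0.2160.

0.2160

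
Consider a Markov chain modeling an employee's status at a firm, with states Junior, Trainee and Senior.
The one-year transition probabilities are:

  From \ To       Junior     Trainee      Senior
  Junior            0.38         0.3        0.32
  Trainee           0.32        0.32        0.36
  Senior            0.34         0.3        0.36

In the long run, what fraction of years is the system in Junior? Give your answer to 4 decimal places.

Let the stationary distribution be π with π = πP and π_1 + π_2 + π_3 = 1.
π_1 = 0.38·π_1 + 0.32·π_2 + 0.34·π_3
π_2 = 0.3·π_1 + 0.32·π_2 + 0.3·π_3
Solving with the normalization constraint gives π = (0.3478, 0.3061, 0.3461).
So the stationary probability of Junior is 0.3478.

0.3478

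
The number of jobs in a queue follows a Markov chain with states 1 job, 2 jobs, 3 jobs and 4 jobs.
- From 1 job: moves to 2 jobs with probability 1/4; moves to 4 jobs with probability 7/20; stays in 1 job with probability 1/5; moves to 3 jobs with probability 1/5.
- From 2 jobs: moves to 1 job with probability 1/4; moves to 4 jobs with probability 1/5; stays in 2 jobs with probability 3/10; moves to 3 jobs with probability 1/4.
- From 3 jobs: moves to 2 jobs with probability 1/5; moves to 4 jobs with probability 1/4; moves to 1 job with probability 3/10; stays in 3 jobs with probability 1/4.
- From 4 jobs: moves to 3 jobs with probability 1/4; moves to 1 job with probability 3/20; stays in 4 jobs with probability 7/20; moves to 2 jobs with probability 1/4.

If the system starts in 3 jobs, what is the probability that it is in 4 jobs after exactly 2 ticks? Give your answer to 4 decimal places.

0.2950

Propagate the distribution vector 2 ticks from 3 jobs.
After 0 ticks: (0.0000, 0.0000, 1.0000, 0.0000)
After 1 tick: (0.3000, 0.2000, 0.2500, 0.2500)
After 2 ticks: (0.2225, 0.2475, 0.2350, 0.2950)
P(in 4 jobs after 2 ticks) = 0.2950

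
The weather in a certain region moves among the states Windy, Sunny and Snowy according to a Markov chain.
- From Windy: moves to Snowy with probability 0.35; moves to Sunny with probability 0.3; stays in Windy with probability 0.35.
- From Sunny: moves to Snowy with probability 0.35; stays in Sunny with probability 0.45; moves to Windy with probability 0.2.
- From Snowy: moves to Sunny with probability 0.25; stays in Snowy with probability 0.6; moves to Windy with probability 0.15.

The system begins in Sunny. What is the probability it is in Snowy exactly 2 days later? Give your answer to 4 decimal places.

0.4375

Sum over the intermediate state after 1 day:
P = P(Sunny→Windy)·P(Windy→Snowy) + P(Sunny→Sunny)·P(Sunny→Snowy) + P(Sunny→Snowy)·P(Snowy→Snowy)
  = 0.2×0.35 + 0.45×0.35 + 0.35×0.6
  = 0.0700 + 0.1575 + 0.2100 = 0.4375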